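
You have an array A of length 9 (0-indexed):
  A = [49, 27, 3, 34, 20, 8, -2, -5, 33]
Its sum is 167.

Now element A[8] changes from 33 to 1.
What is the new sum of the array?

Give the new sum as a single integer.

Answer: 135

Derivation:
Old value at index 8: 33
New value at index 8: 1
Delta = 1 - 33 = -32
New sum = old_sum + delta = 167 + (-32) = 135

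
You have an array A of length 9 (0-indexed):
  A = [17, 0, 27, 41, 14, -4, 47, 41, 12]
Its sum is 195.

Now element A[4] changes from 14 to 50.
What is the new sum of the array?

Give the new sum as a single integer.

Answer: 231

Derivation:
Old value at index 4: 14
New value at index 4: 50
Delta = 50 - 14 = 36
New sum = old_sum + delta = 195 + (36) = 231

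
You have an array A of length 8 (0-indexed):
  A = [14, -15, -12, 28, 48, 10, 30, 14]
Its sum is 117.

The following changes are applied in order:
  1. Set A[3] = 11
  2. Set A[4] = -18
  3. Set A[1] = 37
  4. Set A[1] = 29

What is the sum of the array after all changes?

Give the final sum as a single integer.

Initial sum: 117
Change 1: A[3] 28 -> 11, delta = -17, sum = 100
Change 2: A[4] 48 -> -18, delta = -66, sum = 34
Change 3: A[1] -15 -> 37, delta = 52, sum = 86
Change 4: A[1] 37 -> 29, delta = -8, sum = 78

Answer: 78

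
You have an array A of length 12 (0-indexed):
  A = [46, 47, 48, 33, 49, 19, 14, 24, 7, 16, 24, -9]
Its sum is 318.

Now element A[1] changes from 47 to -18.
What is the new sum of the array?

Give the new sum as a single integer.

Answer: 253

Derivation:
Old value at index 1: 47
New value at index 1: -18
Delta = -18 - 47 = -65
New sum = old_sum + delta = 318 + (-65) = 253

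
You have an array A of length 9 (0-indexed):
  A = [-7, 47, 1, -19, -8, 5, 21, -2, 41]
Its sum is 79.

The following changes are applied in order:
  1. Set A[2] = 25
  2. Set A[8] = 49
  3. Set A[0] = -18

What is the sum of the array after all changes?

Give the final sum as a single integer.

Initial sum: 79
Change 1: A[2] 1 -> 25, delta = 24, sum = 103
Change 2: A[8] 41 -> 49, delta = 8, sum = 111
Change 3: A[0] -7 -> -18, delta = -11, sum = 100

Answer: 100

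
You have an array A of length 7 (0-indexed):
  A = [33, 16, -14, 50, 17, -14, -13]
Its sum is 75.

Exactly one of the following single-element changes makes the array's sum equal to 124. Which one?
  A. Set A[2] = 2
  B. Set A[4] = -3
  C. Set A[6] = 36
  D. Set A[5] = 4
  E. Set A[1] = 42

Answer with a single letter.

Answer: C

Derivation:
Option A: A[2] -14->2, delta=16, new_sum=75+(16)=91
Option B: A[4] 17->-3, delta=-20, new_sum=75+(-20)=55
Option C: A[6] -13->36, delta=49, new_sum=75+(49)=124 <-- matches target
Option D: A[5] -14->4, delta=18, new_sum=75+(18)=93
Option E: A[1] 16->42, delta=26, new_sum=75+(26)=101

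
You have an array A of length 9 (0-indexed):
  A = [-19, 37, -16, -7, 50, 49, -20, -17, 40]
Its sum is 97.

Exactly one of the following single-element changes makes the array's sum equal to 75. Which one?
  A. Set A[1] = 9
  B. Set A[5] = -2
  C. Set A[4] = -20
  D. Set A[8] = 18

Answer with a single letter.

Option A: A[1] 37->9, delta=-28, new_sum=97+(-28)=69
Option B: A[5] 49->-2, delta=-51, new_sum=97+(-51)=46
Option C: A[4] 50->-20, delta=-70, new_sum=97+(-70)=27
Option D: A[8] 40->18, delta=-22, new_sum=97+(-22)=75 <-- matches target

Answer: D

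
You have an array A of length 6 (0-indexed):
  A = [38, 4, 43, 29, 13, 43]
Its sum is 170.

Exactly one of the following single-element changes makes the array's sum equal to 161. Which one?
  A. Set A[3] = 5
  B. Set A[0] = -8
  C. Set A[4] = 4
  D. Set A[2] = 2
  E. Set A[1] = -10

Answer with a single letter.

Option A: A[3] 29->5, delta=-24, new_sum=170+(-24)=146
Option B: A[0] 38->-8, delta=-46, new_sum=170+(-46)=124
Option C: A[4] 13->4, delta=-9, new_sum=170+(-9)=161 <-- matches target
Option D: A[2] 43->2, delta=-41, new_sum=170+(-41)=129
Option E: A[1] 4->-10, delta=-14, new_sum=170+(-14)=156

Answer: C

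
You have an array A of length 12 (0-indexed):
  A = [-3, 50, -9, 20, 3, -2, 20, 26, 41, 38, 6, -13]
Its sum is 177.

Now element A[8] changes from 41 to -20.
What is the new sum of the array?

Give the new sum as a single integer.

Answer: 116

Derivation:
Old value at index 8: 41
New value at index 8: -20
Delta = -20 - 41 = -61
New sum = old_sum + delta = 177 + (-61) = 116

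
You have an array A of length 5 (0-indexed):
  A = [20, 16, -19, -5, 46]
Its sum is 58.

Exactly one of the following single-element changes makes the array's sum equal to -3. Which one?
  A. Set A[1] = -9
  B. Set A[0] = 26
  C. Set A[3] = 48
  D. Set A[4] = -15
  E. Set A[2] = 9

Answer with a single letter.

Answer: D

Derivation:
Option A: A[1] 16->-9, delta=-25, new_sum=58+(-25)=33
Option B: A[0] 20->26, delta=6, new_sum=58+(6)=64
Option C: A[3] -5->48, delta=53, new_sum=58+(53)=111
Option D: A[4] 46->-15, delta=-61, new_sum=58+(-61)=-3 <-- matches target
Option E: A[2] -19->9, delta=28, new_sum=58+(28)=86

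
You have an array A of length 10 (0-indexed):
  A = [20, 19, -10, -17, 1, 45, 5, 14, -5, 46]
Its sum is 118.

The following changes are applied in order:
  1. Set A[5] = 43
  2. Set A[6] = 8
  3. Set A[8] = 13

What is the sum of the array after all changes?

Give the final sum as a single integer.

Answer: 137

Derivation:
Initial sum: 118
Change 1: A[5] 45 -> 43, delta = -2, sum = 116
Change 2: A[6] 5 -> 8, delta = 3, sum = 119
Change 3: A[8] -5 -> 13, delta = 18, sum = 137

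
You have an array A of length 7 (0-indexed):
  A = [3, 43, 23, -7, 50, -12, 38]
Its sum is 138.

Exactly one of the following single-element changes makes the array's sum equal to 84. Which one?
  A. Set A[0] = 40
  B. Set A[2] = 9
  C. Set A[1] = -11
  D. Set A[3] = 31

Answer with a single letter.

Option A: A[0] 3->40, delta=37, new_sum=138+(37)=175
Option B: A[2] 23->9, delta=-14, new_sum=138+(-14)=124
Option C: A[1] 43->-11, delta=-54, new_sum=138+(-54)=84 <-- matches target
Option D: A[3] -7->31, delta=38, new_sum=138+(38)=176

Answer: C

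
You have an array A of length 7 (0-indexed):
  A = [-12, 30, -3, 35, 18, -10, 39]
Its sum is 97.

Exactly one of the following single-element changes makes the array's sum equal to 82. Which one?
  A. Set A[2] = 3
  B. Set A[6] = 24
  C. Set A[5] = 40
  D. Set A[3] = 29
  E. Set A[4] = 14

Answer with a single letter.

Answer: B

Derivation:
Option A: A[2] -3->3, delta=6, new_sum=97+(6)=103
Option B: A[6] 39->24, delta=-15, new_sum=97+(-15)=82 <-- matches target
Option C: A[5] -10->40, delta=50, new_sum=97+(50)=147
Option D: A[3] 35->29, delta=-6, new_sum=97+(-6)=91
Option E: A[4] 18->14, delta=-4, new_sum=97+(-4)=93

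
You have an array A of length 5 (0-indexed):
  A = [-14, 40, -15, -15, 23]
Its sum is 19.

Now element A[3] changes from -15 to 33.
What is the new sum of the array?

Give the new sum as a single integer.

Old value at index 3: -15
New value at index 3: 33
Delta = 33 - -15 = 48
New sum = old_sum + delta = 19 + (48) = 67

Answer: 67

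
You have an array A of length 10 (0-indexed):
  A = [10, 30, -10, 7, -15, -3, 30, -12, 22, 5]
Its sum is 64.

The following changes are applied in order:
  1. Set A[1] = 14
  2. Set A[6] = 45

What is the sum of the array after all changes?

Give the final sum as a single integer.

Initial sum: 64
Change 1: A[1] 30 -> 14, delta = -16, sum = 48
Change 2: A[6] 30 -> 45, delta = 15, sum = 63

Answer: 63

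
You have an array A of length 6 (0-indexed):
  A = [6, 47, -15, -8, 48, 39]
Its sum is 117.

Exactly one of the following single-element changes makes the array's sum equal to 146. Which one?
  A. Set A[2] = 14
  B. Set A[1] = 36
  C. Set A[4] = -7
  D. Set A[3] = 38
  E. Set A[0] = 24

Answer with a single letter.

Option A: A[2] -15->14, delta=29, new_sum=117+(29)=146 <-- matches target
Option B: A[1] 47->36, delta=-11, new_sum=117+(-11)=106
Option C: A[4] 48->-7, delta=-55, new_sum=117+(-55)=62
Option D: A[3] -8->38, delta=46, new_sum=117+(46)=163
Option E: A[0] 6->24, delta=18, new_sum=117+(18)=135

Answer: A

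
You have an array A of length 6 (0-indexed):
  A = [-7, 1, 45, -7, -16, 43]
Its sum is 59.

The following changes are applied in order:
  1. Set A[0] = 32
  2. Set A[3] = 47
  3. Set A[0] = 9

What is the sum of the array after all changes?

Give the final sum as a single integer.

Answer: 129

Derivation:
Initial sum: 59
Change 1: A[0] -7 -> 32, delta = 39, sum = 98
Change 2: A[3] -7 -> 47, delta = 54, sum = 152
Change 3: A[0] 32 -> 9, delta = -23, sum = 129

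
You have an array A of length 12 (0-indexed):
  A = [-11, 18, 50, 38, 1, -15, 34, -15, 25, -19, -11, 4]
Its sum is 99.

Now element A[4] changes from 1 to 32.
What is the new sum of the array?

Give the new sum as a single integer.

Old value at index 4: 1
New value at index 4: 32
Delta = 32 - 1 = 31
New sum = old_sum + delta = 99 + (31) = 130

Answer: 130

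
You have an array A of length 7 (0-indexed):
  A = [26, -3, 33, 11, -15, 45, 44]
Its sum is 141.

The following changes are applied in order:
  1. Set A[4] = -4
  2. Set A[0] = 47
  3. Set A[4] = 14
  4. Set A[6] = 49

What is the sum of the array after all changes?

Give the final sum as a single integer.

Initial sum: 141
Change 1: A[4] -15 -> -4, delta = 11, sum = 152
Change 2: A[0] 26 -> 47, delta = 21, sum = 173
Change 3: A[4] -4 -> 14, delta = 18, sum = 191
Change 4: A[6] 44 -> 49, delta = 5, sum = 196

Answer: 196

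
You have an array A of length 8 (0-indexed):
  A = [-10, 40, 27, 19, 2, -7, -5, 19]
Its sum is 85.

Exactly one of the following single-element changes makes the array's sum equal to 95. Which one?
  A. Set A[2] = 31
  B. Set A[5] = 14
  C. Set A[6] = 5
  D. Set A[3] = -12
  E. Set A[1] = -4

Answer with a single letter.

Option A: A[2] 27->31, delta=4, new_sum=85+(4)=89
Option B: A[5] -7->14, delta=21, new_sum=85+(21)=106
Option C: A[6] -5->5, delta=10, new_sum=85+(10)=95 <-- matches target
Option D: A[3] 19->-12, delta=-31, new_sum=85+(-31)=54
Option E: A[1] 40->-4, delta=-44, new_sum=85+(-44)=41

Answer: C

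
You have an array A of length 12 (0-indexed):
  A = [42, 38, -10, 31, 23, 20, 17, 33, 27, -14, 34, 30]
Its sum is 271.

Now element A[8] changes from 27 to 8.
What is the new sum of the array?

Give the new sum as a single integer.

Old value at index 8: 27
New value at index 8: 8
Delta = 8 - 27 = -19
New sum = old_sum + delta = 271 + (-19) = 252

Answer: 252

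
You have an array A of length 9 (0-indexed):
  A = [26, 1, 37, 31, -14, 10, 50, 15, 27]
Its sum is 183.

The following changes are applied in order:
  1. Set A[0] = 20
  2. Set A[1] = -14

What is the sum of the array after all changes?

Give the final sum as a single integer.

Answer: 162

Derivation:
Initial sum: 183
Change 1: A[0] 26 -> 20, delta = -6, sum = 177
Change 2: A[1] 1 -> -14, delta = -15, sum = 162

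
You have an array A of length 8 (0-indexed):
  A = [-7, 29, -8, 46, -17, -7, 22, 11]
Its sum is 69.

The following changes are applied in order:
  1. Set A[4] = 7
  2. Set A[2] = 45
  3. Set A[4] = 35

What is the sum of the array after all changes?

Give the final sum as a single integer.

Answer: 174

Derivation:
Initial sum: 69
Change 1: A[4] -17 -> 7, delta = 24, sum = 93
Change 2: A[2] -8 -> 45, delta = 53, sum = 146
Change 3: A[4] 7 -> 35, delta = 28, sum = 174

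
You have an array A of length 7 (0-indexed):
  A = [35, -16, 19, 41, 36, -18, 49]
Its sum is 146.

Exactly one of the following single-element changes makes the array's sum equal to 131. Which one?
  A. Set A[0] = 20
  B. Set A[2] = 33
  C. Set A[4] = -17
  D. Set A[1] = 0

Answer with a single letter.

Answer: A

Derivation:
Option A: A[0] 35->20, delta=-15, new_sum=146+(-15)=131 <-- matches target
Option B: A[2] 19->33, delta=14, new_sum=146+(14)=160
Option C: A[4] 36->-17, delta=-53, new_sum=146+(-53)=93
Option D: A[1] -16->0, delta=16, new_sum=146+(16)=162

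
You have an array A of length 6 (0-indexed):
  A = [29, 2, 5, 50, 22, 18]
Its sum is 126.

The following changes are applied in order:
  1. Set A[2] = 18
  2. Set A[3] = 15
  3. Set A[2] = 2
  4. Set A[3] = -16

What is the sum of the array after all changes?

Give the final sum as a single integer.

Answer: 57

Derivation:
Initial sum: 126
Change 1: A[2] 5 -> 18, delta = 13, sum = 139
Change 2: A[3] 50 -> 15, delta = -35, sum = 104
Change 3: A[2] 18 -> 2, delta = -16, sum = 88
Change 4: A[3] 15 -> -16, delta = -31, sum = 57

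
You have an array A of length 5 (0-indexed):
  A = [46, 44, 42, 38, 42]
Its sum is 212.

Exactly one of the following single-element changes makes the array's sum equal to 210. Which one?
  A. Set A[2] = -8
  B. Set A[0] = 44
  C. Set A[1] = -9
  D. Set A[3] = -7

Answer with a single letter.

Answer: B

Derivation:
Option A: A[2] 42->-8, delta=-50, new_sum=212+(-50)=162
Option B: A[0] 46->44, delta=-2, new_sum=212+(-2)=210 <-- matches target
Option C: A[1] 44->-9, delta=-53, new_sum=212+(-53)=159
Option D: A[3] 38->-7, delta=-45, new_sum=212+(-45)=167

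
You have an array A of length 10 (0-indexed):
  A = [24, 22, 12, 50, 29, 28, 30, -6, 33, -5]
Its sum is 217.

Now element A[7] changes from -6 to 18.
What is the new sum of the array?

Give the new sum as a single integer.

Answer: 241

Derivation:
Old value at index 7: -6
New value at index 7: 18
Delta = 18 - -6 = 24
New sum = old_sum + delta = 217 + (24) = 241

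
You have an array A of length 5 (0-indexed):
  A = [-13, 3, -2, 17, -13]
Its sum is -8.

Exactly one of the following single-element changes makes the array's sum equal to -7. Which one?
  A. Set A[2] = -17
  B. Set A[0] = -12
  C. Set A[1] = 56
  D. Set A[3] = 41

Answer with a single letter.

Option A: A[2] -2->-17, delta=-15, new_sum=-8+(-15)=-23
Option B: A[0] -13->-12, delta=1, new_sum=-8+(1)=-7 <-- matches target
Option C: A[1] 3->56, delta=53, new_sum=-8+(53)=45
Option D: A[3] 17->41, delta=24, new_sum=-8+(24)=16

Answer: B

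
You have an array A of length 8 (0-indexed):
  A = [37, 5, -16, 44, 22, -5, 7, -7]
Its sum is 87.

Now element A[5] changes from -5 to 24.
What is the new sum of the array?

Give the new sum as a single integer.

Old value at index 5: -5
New value at index 5: 24
Delta = 24 - -5 = 29
New sum = old_sum + delta = 87 + (29) = 116

Answer: 116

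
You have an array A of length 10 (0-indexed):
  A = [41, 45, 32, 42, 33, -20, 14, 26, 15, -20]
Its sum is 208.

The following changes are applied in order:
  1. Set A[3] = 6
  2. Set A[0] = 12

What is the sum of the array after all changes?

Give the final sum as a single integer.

Initial sum: 208
Change 1: A[3] 42 -> 6, delta = -36, sum = 172
Change 2: A[0] 41 -> 12, delta = -29, sum = 143

Answer: 143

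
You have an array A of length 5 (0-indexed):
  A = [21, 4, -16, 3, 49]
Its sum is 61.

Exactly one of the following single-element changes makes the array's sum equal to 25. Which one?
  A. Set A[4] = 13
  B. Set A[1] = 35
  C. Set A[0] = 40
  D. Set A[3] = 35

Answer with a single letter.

Option A: A[4] 49->13, delta=-36, new_sum=61+(-36)=25 <-- matches target
Option B: A[1] 4->35, delta=31, new_sum=61+(31)=92
Option C: A[0] 21->40, delta=19, new_sum=61+(19)=80
Option D: A[3] 3->35, delta=32, new_sum=61+(32)=93

Answer: A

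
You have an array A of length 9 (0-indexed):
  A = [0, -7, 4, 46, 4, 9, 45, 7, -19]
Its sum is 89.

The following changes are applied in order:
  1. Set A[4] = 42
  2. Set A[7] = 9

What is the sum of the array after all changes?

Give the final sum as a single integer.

Initial sum: 89
Change 1: A[4] 4 -> 42, delta = 38, sum = 127
Change 2: A[7] 7 -> 9, delta = 2, sum = 129

Answer: 129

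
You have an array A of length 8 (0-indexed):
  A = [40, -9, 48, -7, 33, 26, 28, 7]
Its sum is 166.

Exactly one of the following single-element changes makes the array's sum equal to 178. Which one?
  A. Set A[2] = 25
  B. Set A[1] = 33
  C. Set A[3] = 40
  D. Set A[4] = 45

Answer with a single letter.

Option A: A[2] 48->25, delta=-23, new_sum=166+(-23)=143
Option B: A[1] -9->33, delta=42, new_sum=166+(42)=208
Option C: A[3] -7->40, delta=47, new_sum=166+(47)=213
Option D: A[4] 33->45, delta=12, new_sum=166+(12)=178 <-- matches target

Answer: D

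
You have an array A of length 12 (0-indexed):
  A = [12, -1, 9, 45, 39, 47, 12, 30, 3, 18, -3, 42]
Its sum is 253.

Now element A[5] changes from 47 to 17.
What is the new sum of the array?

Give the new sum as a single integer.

Old value at index 5: 47
New value at index 5: 17
Delta = 17 - 47 = -30
New sum = old_sum + delta = 253 + (-30) = 223

Answer: 223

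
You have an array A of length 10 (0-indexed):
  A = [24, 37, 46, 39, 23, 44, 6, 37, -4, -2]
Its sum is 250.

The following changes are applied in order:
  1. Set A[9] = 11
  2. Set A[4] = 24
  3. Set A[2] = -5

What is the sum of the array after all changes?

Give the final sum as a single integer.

Initial sum: 250
Change 1: A[9] -2 -> 11, delta = 13, sum = 263
Change 2: A[4] 23 -> 24, delta = 1, sum = 264
Change 3: A[2] 46 -> -5, delta = -51, sum = 213

Answer: 213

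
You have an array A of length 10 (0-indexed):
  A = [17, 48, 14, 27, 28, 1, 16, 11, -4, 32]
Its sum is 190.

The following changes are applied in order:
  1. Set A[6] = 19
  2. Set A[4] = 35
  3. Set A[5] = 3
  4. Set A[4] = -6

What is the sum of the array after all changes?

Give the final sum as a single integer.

Initial sum: 190
Change 1: A[6] 16 -> 19, delta = 3, sum = 193
Change 2: A[4] 28 -> 35, delta = 7, sum = 200
Change 3: A[5] 1 -> 3, delta = 2, sum = 202
Change 4: A[4] 35 -> -6, delta = -41, sum = 161

Answer: 161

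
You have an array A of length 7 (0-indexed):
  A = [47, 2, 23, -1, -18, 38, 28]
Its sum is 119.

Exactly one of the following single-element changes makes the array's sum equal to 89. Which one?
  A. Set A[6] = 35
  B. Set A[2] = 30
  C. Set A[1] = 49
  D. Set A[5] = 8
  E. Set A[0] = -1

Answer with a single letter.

Answer: D

Derivation:
Option A: A[6] 28->35, delta=7, new_sum=119+(7)=126
Option B: A[2] 23->30, delta=7, new_sum=119+(7)=126
Option C: A[1] 2->49, delta=47, new_sum=119+(47)=166
Option D: A[5] 38->8, delta=-30, new_sum=119+(-30)=89 <-- matches target
Option E: A[0] 47->-1, delta=-48, new_sum=119+(-48)=71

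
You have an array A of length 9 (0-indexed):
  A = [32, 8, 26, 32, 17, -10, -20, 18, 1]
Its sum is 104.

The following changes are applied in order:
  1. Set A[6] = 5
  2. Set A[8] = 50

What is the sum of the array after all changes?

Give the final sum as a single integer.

Answer: 178

Derivation:
Initial sum: 104
Change 1: A[6] -20 -> 5, delta = 25, sum = 129
Change 2: A[8] 1 -> 50, delta = 49, sum = 178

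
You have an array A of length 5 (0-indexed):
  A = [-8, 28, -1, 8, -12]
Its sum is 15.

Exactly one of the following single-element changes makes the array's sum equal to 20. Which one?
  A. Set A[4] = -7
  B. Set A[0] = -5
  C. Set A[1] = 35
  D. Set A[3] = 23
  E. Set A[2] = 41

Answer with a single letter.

Answer: A

Derivation:
Option A: A[4] -12->-7, delta=5, new_sum=15+(5)=20 <-- matches target
Option B: A[0] -8->-5, delta=3, new_sum=15+(3)=18
Option C: A[1] 28->35, delta=7, new_sum=15+(7)=22
Option D: A[3] 8->23, delta=15, new_sum=15+(15)=30
Option E: A[2] -1->41, delta=42, new_sum=15+(42)=57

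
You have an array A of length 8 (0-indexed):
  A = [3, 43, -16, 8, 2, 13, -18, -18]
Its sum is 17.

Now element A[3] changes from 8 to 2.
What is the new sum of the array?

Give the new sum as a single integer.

Answer: 11

Derivation:
Old value at index 3: 8
New value at index 3: 2
Delta = 2 - 8 = -6
New sum = old_sum + delta = 17 + (-6) = 11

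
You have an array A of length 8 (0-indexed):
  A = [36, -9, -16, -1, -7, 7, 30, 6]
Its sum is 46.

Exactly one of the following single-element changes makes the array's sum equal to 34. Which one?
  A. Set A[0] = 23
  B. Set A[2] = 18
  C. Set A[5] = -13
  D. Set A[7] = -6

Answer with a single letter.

Option A: A[0] 36->23, delta=-13, new_sum=46+(-13)=33
Option B: A[2] -16->18, delta=34, new_sum=46+(34)=80
Option C: A[5] 7->-13, delta=-20, new_sum=46+(-20)=26
Option D: A[7] 6->-6, delta=-12, new_sum=46+(-12)=34 <-- matches target

Answer: D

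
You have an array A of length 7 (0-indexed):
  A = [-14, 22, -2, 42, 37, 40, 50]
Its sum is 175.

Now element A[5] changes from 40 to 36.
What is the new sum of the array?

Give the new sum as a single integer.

Old value at index 5: 40
New value at index 5: 36
Delta = 36 - 40 = -4
New sum = old_sum + delta = 175 + (-4) = 171

Answer: 171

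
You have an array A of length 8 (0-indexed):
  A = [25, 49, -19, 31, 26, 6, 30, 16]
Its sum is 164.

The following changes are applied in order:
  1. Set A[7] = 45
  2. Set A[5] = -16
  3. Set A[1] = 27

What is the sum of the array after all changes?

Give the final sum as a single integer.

Initial sum: 164
Change 1: A[7] 16 -> 45, delta = 29, sum = 193
Change 2: A[5] 6 -> -16, delta = -22, sum = 171
Change 3: A[1] 49 -> 27, delta = -22, sum = 149

Answer: 149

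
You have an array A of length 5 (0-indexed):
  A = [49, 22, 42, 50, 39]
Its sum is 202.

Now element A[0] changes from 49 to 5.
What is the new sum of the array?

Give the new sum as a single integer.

Old value at index 0: 49
New value at index 0: 5
Delta = 5 - 49 = -44
New sum = old_sum + delta = 202 + (-44) = 158

Answer: 158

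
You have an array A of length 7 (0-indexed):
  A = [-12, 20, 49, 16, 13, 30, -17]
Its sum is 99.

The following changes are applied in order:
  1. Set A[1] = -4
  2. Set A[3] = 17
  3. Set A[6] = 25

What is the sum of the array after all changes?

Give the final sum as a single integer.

Answer: 118

Derivation:
Initial sum: 99
Change 1: A[1] 20 -> -4, delta = -24, sum = 75
Change 2: A[3] 16 -> 17, delta = 1, sum = 76
Change 3: A[6] -17 -> 25, delta = 42, sum = 118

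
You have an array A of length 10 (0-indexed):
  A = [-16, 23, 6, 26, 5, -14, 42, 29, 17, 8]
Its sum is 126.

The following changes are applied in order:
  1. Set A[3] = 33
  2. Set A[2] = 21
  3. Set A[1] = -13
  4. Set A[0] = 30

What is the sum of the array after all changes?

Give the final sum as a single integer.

Answer: 158

Derivation:
Initial sum: 126
Change 1: A[3] 26 -> 33, delta = 7, sum = 133
Change 2: A[2] 6 -> 21, delta = 15, sum = 148
Change 3: A[1] 23 -> -13, delta = -36, sum = 112
Change 4: A[0] -16 -> 30, delta = 46, sum = 158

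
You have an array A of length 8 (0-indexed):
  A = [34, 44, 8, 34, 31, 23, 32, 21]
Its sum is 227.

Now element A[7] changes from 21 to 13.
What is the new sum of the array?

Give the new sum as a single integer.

Answer: 219

Derivation:
Old value at index 7: 21
New value at index 7: 13
Delta = 13 - 21 = -8
New sum = old_sum + delta = 227 + (-8) = 219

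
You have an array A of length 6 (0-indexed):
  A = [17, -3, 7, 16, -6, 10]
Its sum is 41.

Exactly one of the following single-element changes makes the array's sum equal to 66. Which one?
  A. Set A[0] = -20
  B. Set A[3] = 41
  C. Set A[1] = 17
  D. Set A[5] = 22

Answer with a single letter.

Answer: B

Derivation:
Option A: A[0] 17->-20, delta=-37, new_sum=41+(-37)=4
Option B: A[3] 16->41, delta=25, new_sum=41+(25)=66 <-- matches target
Option C: A[1] -3->17, delta=20, new_sum=41+(20)=61
Option D: A[5] 10->22, delta=12, new_sum=41+(12)=53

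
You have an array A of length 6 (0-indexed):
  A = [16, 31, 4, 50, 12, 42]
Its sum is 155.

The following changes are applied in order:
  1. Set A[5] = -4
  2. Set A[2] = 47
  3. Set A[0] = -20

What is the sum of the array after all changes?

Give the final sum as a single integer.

Answer: 116

Derivation:
Initial sum: 155
Change 1: A[5] 42 -> -4, delta = -46, sum = 109
Change 2: A[2] 4 -> 47, delta = 43, sum = 152
Change 3: A[0] 16 -> -20, delta = -36, sum = 116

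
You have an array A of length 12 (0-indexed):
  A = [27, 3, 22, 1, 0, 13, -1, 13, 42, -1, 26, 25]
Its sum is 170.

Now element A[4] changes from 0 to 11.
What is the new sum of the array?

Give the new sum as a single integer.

Answer: 181

Derivation:
Old value at index 4: 0
New value at index 4: 11
Delta = 11 - 0 = 11
New sum = old_sum + delta = 170 + (11) = 181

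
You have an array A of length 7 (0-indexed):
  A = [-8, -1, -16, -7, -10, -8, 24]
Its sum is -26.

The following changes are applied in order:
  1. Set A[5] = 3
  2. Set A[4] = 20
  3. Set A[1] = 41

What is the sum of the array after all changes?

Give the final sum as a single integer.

Initial sum: -26
Change 1: A[5] -8 -> 3, delta = 11, sum = -15
Change 2: A[4] -10 -> 20, delta = 30, sum = 15
Change 3: A[1] -1 -> 41, delta = 42, sum = 57

Answer: 57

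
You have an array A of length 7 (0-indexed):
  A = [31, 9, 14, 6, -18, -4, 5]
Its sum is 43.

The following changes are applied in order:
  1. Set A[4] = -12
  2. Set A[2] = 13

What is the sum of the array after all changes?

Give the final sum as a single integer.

Initial sum: 43
Change 1: A[4] -18 -> -12, delta = 6, sum = 49
Change 2: A[2] 14 -> 13, delta = -1, sum = 48

Answer: 48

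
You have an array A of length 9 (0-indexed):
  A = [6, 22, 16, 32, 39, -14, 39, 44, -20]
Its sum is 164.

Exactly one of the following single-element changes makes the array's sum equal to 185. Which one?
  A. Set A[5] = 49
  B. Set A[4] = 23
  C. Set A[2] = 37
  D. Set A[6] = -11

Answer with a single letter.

Option A: A[5] -14->49, delta=63, new_sum=164+(63)=227
Option B: A[4] 39->23, delta=-16, new_sum=164+(-16)=148
Option C: A[2] 16->37, delta=21, new_sum=164+(21)=185 <-- matches target
Option D: A[6] 39->-11, delta=-50, new_sum=164+(-50)=114

Answer: C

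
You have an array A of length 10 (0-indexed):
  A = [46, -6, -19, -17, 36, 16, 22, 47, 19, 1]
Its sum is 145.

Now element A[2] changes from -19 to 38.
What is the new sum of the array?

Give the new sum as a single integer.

Answer: 202

Derivation:
Old value at index 2: -19
New value at index 2: 38
Delta = 38 - -19 = 57
New sum = old_sum + delta = 145 + (57) = 202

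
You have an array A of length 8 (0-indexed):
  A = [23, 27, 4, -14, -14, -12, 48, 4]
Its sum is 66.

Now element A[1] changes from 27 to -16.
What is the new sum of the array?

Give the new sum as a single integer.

Answer: 23

Derivation:
Old value at index 1: 27
New value at index 1: -16
Delta = -16 - 27 = -43
New sum = old_sum + delta = 66 + (-43) = 23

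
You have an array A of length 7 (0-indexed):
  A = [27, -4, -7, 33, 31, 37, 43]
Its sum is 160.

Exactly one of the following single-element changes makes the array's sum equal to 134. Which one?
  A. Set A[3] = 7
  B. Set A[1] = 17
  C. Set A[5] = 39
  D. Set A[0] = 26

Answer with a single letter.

Option A: A[3] 33->7, delta=-26, new_sum=160+(-26)=134 <-- matches target
Option B: A[1] -4->17, delta=21, new_sum=160+(21)=181
Option C: A[5] 37->39, delta=2, new_sum=160+(2)=162
Option D: A[0] 27->26, delta=-1, new_sum=160+(-1)=159

Answer: A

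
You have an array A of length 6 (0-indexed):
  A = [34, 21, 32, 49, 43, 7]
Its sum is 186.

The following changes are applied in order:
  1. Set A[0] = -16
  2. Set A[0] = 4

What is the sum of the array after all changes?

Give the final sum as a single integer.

Answer: 156

Derivation:
Initial sum: 186
Change 1: A[0] 34 -> -16, delta = -50, sum = 136
Change 2: A[0] -16 -> 4, delta = 20, sum = 156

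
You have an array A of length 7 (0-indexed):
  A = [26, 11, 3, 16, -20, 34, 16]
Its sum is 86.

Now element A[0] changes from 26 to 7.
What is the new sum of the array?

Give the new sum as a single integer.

Old value at index 0: 26
New value at index 0: 7
Delta = 7 - 26 = -19
New sum = old_sum + delta = 86 + (-19) = 67

Answer: 67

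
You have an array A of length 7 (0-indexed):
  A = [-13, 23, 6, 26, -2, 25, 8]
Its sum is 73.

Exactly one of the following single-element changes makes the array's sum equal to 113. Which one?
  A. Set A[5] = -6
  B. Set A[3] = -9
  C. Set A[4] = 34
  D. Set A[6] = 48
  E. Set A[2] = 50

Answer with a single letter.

Answer: D

Derivation:
Option A: A[5] 25->-6, delta=-31, new_sum=73+(-31)=42
Option B: A[3] 26->-9, delta=-35, new_sum=73+(-35)=38
Option C: A[4] -2->34, delta=36, new_sum=73+(36)=109
Option D: A[6] 8->48, delta=40, new_sum=73+(40)=113 <-- matches target
Option E: A[2] 6->50, delta=44, new_sum=73+(44)=117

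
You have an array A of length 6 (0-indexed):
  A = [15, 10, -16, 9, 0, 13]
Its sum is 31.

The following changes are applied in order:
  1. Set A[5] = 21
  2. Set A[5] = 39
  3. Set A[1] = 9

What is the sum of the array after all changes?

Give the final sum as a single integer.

Answer: 56

Derivation:
Initial sum: 31
Change 1: A[5] 13 -> 21, delta = 8, sum = 39
Change 2: A[5] 21 -> 39, delta = 18, sum = 57
Change 3: A[1] 10 -> 9, delta = -1, sum = 56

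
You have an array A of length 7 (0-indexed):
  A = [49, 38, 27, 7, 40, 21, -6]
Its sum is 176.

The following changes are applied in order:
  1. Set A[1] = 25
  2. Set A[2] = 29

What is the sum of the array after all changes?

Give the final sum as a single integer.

Initial sum: 176
Change 1: A[1] 38 -> 25, delta = -13, sum = 163
Change 2: A[2] 27 -> 29, delta = 2, sum = 165

Answer: 165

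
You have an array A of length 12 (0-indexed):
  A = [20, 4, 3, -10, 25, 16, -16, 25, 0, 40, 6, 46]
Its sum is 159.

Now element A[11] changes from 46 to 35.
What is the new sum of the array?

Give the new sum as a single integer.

Answer: 148

Derivation:
Old value at index 11: 46
New value at index 11: 35
Delta = 35 - 46 = -11
New sum = old_sum + delta = 159 + (-11) = 148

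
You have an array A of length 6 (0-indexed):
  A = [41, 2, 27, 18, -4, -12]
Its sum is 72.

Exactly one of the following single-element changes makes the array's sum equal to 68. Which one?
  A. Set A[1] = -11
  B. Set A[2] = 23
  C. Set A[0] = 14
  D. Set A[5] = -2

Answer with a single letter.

Option A: A[1] 2->-11, delta=-13, new_sum=72+(-13)=59
Option B: A[2] 27->23, delta=-4, new_sum=72+(-4)=68 <-- matches target
Option C: A[0] 41->14, delta=-27, new_sum=72+(-27)=45
Option D: A[5] -12->-2, delta=10, new_sum=72+(10)=82

Answer: B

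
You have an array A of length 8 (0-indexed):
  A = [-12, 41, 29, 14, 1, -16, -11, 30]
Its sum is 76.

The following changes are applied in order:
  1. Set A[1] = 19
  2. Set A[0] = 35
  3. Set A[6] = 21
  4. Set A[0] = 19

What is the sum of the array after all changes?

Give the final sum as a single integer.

Answer: 117

Derivation:
Initial sum: 76
Change 1: A[1] 41 -> 19, delta = -22, sum = 54
Change 2: A[0] -12 -> 35, delta = 47, sum = 101
Change 3: A[6] -11 -> 21, delta = 32, sum = 133
Change 4: A[0] 35 -> 19, delta = -16, sum = 117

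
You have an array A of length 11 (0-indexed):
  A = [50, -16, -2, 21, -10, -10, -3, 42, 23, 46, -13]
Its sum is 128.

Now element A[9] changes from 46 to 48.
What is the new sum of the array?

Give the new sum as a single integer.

Old value at index 9: 46
New value at index 9: 48
Delta = 48 - 46 = 2
New sum = old_sum + delta = 128 + (2) = 130

Answer: 130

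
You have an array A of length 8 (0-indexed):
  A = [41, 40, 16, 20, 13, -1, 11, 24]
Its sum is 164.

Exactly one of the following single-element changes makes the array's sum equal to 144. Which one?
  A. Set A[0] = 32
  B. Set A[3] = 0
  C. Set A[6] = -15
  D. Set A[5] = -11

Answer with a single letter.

Option A: A[0] 41->32, delta=-9, new_sum=164+(-9)=155
Option B: A[3] 20->0, delta=-20, new_sum=164+(-20)=144 <-- matches target
Option C: A[6] 11->-15, delta=-26, new_sum=164+(-26)=138
Option D: A[5] -1->-11, delta=-10, new_sum=164+(-10)=154

Answer: B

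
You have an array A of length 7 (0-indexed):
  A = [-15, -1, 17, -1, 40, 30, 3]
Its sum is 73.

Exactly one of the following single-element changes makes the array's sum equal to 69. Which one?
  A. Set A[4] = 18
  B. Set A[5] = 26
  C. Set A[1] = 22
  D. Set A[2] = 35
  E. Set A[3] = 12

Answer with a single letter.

Answer: B

Derivation:
Option A: A[4] 40->18, delta=-22, new_sum=73+(-22)=51
Option B: A[5] 30->26, delta=-4, new_sum=73+(-4)=69 <-- matches target
Option C: A[1] -1->22, delta=23, new_sum=73+(23)=96
Option D: A[2] 17->35, delta=18, new_sum=73+(18)=91
Option E: A[3] -1->12, delta=13, new_sum=73+(13)=86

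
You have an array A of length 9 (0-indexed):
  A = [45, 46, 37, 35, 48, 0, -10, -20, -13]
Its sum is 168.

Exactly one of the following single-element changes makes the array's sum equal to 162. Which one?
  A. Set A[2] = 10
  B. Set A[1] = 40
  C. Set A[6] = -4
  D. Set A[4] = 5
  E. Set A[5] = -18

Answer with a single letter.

Option A: A[2] 37->10, delta=-27, new_sum=168+(-27)=141
Option B: A[1] 46->40, delta=-6, new_sum=168+(-6)=162 <-- matches target
Option C: A[6] -10->-4, delta=6, new_sum=168+(6)=174
Option D: A[4] 48->5, delta=-43, new_sum=168+(-43)=125
Option E: A[5] 0->-18, delta=-18, new_sum=168+(-18)=150

Answer: B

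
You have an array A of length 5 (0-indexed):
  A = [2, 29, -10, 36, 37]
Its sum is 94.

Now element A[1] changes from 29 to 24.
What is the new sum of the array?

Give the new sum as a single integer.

Old value at index 1: 29
New value at index 1: 24
Delta = 24 - 29 = -5
New sum = old_sum + delta = 94 + (-5) = 89

Answer: 89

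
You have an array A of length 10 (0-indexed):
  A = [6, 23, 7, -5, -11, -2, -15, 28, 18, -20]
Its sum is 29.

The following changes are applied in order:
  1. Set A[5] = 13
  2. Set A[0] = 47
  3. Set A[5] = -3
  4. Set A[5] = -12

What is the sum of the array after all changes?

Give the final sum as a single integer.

Initial sum: 29
Change 1: A[5] -2 -> 13, delta = 15, sum = 44
Change 2: A[0] 6 -> 47, delta = 41, sum = 85
Change 3: A[5] 13 -> -3, delta = -16, sum = 69
Change 4: A[5] -3 -> -12, delta = -9, sum = 60

Answer: 60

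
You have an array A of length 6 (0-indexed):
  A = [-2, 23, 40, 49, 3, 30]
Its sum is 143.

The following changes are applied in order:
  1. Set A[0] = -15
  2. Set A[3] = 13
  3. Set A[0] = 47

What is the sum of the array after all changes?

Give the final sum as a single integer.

Initial sum: 143
Change 1: A[0] -2 -> -15, delta = -13, sum = 130
Change 2: A[3] 49 -> 13, delta = -36, sum = 94
Change 3: A[0] -15 -> 47, delta = 62, sum = 156

Answer: 156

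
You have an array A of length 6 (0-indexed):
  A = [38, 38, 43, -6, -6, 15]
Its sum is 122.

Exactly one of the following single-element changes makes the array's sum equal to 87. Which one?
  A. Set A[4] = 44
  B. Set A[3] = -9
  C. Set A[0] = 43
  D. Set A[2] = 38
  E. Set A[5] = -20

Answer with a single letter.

Option A: A[4] -6->44, delta=50, new_sum=122+(50)=172
Option B: A[3] -6->-9, delta=-3, new_sum=122+(-3)=119
Option C: A[0] 38->43, delta=5, new_sum=122+(5)=127
Option D: A[2] 43->38, delta=-5, new_sum=122+(-5)=117
Option E: A[5] 15->-20, delta=-35, new_sum=122+(-35)=87 <-- matches target

Answer: E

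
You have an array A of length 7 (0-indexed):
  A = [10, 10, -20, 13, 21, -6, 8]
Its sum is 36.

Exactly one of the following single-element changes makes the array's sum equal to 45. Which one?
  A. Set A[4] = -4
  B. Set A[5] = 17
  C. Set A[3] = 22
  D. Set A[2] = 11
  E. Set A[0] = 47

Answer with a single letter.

Option A: A[4] 21->-4, delta=-25, new_sum=36+(-25)=11
Option B: A[5] -6->17, delta=23, new_sum=36+(23)=59
Option C: A[3] 13->22, delta=9, new_sum=36+(9)=45 <-- matches target
Option D: A[2] -20->11, delta=31, new_sum=36+(31)=67
Option E: A[0] 10->47, delta=37, new_sum=36+(37)=73

Answer: C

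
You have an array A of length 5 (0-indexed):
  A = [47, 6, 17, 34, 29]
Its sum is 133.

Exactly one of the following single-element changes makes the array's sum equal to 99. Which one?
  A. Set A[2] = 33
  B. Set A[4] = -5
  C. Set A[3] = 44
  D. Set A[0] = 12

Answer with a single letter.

Option A: A[2] 17->33, delta=16, new_sum=133+(16)=149
Option B: A[4] 29->-5, delta=-34, new_sum=133+(-34)=99 <-- matches target
Option C: A[3] 34->44, delta=10, new_sum=133+(10)=143
Option D: A[0] 47->12, delta=-35, new_sum=133+(-35)=98

Answer: B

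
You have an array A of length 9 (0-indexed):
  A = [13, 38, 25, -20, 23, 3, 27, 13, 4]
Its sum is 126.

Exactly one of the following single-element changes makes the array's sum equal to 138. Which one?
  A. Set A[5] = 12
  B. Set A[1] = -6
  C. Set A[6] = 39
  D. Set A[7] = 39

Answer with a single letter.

Option A: A[5] 3->12, delta=9, new_sum=126+(9)=135
Option B: A[1] 38->-6, delta=-44, new_sum=126+(-44)=82
Option C: A[6] 27->39, delta=12, new_sum=126+(12)=138 <-- matches target
Option D: A[7] 13->39, delta=26, new_sum=126+(26)=152

Answer: C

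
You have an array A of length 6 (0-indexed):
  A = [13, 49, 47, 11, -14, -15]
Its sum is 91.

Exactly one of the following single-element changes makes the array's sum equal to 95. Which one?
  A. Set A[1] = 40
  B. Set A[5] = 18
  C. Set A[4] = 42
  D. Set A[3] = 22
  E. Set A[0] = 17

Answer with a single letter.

Option A: A[1] 49->40, delta=-9, new_sum=91+(-9)=82
Option B: A[5] -15->18, delta=33, new_sum=91+(33)=124
Option C: A[4] -14->42, delta=56, new_sum=91+(56)=147
Option D: A[3] 11->22, delta=11, new_sum=91+(11)=102
Option E: A[0] 13->17, delta=4, new_sum=91+(4)=95 <-- matches target

Answer: E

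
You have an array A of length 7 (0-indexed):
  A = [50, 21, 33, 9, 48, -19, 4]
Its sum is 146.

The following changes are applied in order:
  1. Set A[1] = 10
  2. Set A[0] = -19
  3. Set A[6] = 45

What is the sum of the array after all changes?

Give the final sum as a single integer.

Answer: 107

Derivation:
Initial sum: 146
Change 1: A[1] 21 -> 10, delta = -11, sum = 135
Change 2: A[0] 50 -> -19, delta = -69, sum = 66
Change 3: A[6] 4 -> 45, delta = 41, sum = 107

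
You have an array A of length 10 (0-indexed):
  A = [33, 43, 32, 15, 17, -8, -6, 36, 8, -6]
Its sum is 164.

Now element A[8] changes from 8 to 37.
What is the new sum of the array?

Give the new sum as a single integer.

Answer: 193

Derivation:
Old value at index 8: 8
New value at index 8: 37
Delta = 37 - 8 = 29
New sum = old_sum + delta = 164 + (29) = 193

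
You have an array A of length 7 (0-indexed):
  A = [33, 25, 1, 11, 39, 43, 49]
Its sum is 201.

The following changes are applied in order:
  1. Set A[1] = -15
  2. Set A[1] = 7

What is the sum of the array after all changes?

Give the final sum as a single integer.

Initial sum: 201
Change 1: A[1] 25 -> -15, delta = -40, sum = 161
Change 2: A[1] -15 -> 7, delta = 22, sum = 183

Answer: 183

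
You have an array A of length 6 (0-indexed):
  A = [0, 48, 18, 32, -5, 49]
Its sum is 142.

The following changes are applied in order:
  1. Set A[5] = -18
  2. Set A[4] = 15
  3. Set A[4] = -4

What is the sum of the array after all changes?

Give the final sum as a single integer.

Initial sum: 142
Change 1: A[5] 49 -> -18, delta = -67, sum = 75
Change 2: A[4] -5 -> 15, delta = 20, sum = 95
Change 3: A[4] 15 -> -4, delta = -19, sum = 76

Answer: 76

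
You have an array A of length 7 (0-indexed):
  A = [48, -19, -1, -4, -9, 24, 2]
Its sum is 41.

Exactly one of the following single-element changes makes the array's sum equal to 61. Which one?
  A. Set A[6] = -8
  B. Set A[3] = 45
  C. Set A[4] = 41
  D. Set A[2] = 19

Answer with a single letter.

Option A: A[6] 2->-8, delta=-10, new_sum=41+(-10)=31
Option B: A[3] -4->45, delta=49, new_sum=41+(49)=90
Option C: A[4] -9->41, delta=50, new_sum=41+(50)=91
Option D: A[2] -1->19, delta=20, new_sum=41+(20)=61 <-- matches target

Answer: D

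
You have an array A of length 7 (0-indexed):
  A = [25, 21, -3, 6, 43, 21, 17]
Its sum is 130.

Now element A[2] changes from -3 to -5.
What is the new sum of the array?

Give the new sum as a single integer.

Answer: 128

Derivation:
Old value at index 2: -3
New value at index 2: -5
Delta = -5 - -3 = -2
New sum = old_sum + delta = 130 + (-2) = 128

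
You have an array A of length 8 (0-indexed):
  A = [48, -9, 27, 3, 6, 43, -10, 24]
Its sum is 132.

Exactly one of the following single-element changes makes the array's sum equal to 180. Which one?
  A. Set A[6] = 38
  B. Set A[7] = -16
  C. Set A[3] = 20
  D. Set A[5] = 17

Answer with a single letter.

Answer: A

Derivation:
Option A: A[6] -10->38, delta=48, new_sum=132+(48)=180 <-- matches target
Option B: A[7] 24->-16, delta=-40, new_sum=132+(-40)=92
Option C: A[3] 3->20, delta=17, new_sum=132+(17)=149
Option D: A[5] 43->17, delta=-26, new_sum=132+(-26)=106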